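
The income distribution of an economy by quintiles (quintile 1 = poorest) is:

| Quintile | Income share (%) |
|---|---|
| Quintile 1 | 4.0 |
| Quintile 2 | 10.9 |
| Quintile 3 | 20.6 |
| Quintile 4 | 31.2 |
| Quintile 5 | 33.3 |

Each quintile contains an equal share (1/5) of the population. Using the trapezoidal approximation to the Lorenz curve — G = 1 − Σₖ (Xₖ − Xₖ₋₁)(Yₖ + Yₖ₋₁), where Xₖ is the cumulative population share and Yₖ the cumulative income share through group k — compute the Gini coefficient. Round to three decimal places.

Cumulative income shares Yₖ: 0.0400, 0.1490, 0.3550, 0.6670, 1.0000
Σ (Xₖ−Xₖ₋₁)(Yₖ+Yₖ₋₁) = (1/5)(0.0400+0.0000) + (1/5)(0.1490+0.0400) + (1/5)(0.3550+0.1490) + (1/5)(0.6670+0.3550) + (1/5)(1.0000+0.6670)
  = 0.0080 + 0.0378 + 0.1008 + 0.2044 + 0.3334 = 0.6844
G = 1 − 0.6844 = 0.3156

0.316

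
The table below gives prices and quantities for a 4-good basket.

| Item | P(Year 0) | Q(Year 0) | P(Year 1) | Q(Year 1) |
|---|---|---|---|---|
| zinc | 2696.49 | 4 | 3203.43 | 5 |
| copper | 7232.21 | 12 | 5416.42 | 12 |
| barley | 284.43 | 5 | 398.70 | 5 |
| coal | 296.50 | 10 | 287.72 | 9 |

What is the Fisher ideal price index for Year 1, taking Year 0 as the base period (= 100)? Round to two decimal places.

Laspeyres component (base-period weights):
ΣP(Year 1)Q(Year 0) = 3203.43×4 + 5416.42×12 + 398.70×5 + 287.72×10 = 12813.72 + 64997.04 + 1993.5 + 2877.2 = 82681.46
ΣP(Year 0)Q(Year 0) = 2696.49×4 + 7232.21×12 + 284.43×5 + 296.50×10 = 10785.96 + 86786.52 + 1422.15 + 2965 = 101959.63
L = 82681.46 / 101959.63 × 100 = 81.0923
Paasche component (current-period weights):
ΣP(Year 1)Q(Year 1) = 3203.43×5 + 5416.42×12 + 398.70×5 + 287.72×9 = 16017.15 + 64997.04 + 1993.5 + 2589.48 = 85597.17
ΣP(Year 0)Q(Year 1) = 2696.49×5 + 7232.21×12 + 284.43×5 + 296.50×9 = 13482.45 + 86786.52 + 1422.15 + 2668.5 = 104359.62
P = 85597.17 / 104359.62 × 100 = 82.0214
Fisher = √(L × P) = √(81.0923 × 82.0214) = 81.5555

81.56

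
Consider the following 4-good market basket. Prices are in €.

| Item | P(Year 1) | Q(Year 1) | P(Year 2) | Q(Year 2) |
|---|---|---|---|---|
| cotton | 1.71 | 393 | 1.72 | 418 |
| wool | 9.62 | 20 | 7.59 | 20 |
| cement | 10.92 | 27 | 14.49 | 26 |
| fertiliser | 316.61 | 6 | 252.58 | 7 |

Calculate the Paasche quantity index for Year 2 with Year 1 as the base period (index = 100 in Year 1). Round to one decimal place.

110.3

Paasche quantity index uses current-period prices as weights.
ΣP(Year 2)·Q(Year 2) = 1.72×418 + 7.59×20 + 14.49×26 + 252.58×7 = 718.96 + 151.8 + 376.74 + 1768.06 = 3015.56
ΣP(Year 2)·Q(Year 1) = 1.72×393 + 7.59×20 + 14.49×27 + 252.58×6 = 675.96 + 151.8 + 391.23 + 1515.48 = 2734.47
Index = 3015.56 / 2734.47 × 100 = 110.2795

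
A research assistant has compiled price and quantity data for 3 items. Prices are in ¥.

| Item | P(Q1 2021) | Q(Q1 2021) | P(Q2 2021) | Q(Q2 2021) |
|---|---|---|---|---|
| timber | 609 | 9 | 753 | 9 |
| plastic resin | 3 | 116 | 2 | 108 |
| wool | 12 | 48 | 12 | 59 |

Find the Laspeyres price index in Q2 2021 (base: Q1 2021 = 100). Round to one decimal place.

Laspeyres price index uses base-period quantities as weights.
ΣP(Q2 2021)·Q(Q1 2021) = 753×9 + 2×116 + 12×48 = 6777 + 232 + 576 = 7585
ΣP(Q1 2021)·Q(Q1 2021) = 609×9 + 3×116 + 12×48 = 5481 + 348 + 576 = 6405
Index = 7585 / 6405 × 100 = 118.4231

118.4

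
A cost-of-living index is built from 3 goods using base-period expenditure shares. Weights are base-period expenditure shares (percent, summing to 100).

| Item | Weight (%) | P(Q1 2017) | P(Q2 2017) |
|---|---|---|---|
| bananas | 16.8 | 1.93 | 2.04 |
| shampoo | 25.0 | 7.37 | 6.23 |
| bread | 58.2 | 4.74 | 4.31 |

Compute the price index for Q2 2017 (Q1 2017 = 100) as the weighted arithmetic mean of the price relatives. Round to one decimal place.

91.8

bananas: 16.8 × (2.04/1.93) = 16.8 × 1.056995 = 17.7575
shampoo: 25.0 × (6.23/7.37) = 25.0 × 0.845319 = 21.1330
bread: 58.2 × (4.31/4.74) = 58.2 × 0.909283 = 52.9203
Index = Σ wᵢ·(p₁ᵢ/p₀ᵢ) = 17.7575 + 21.1330 + 52.9203 = 91.8107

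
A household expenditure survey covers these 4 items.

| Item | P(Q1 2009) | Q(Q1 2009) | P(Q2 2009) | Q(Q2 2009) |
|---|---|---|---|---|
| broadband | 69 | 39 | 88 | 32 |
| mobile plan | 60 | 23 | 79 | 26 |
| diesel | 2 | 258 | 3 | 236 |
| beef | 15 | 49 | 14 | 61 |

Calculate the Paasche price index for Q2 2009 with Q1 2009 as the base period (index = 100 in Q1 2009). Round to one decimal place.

124.8

Paasche price index uses current-period quantities as weights.
ΣP(Q2 2009)·Q(Q2 2009) = 88×32 + 79×26 + 3×236 + 14×61 = 2816 + 2054 + 708 + 854 = 6432
ΣP(Q1 2009)·Q(Q2 2009) = 69×32 + 60×26 + 2×236 + 15×61 = 2208 + 1560 + 472 + 915 = 5155
Index = 6432 / 5155 × 100 = 124.7721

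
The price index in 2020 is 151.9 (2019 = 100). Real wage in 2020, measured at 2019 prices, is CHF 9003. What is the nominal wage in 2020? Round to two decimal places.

Nominal = Real × (Index/100) = 9003 × (151.9/100)
        = 9003 × 1.519 = 13675.5570

13675.56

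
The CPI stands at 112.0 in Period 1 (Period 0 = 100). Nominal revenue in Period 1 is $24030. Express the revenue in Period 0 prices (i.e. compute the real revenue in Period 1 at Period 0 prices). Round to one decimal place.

21455.4

Real = Nominal ÷ (Index/100) = 24030 ÷ (112.0/100)
     = 24030 ÷ 1.120 = 21455.3571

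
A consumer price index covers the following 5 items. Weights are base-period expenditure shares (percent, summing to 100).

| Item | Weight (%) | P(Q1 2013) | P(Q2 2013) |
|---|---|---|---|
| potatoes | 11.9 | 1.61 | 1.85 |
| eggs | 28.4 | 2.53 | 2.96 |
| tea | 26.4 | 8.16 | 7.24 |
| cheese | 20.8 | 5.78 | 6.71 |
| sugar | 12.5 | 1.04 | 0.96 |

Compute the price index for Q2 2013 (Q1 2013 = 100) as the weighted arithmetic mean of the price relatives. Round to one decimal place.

potatoes: 11.9 × (1.85/1.61) = 11.9 × 1.149068 = 13.6739
eggs: 28.4 × (2.96/2.53) = 28.4 × 1.169960 = 33.2269
tea: 26.4 × (7.24/8.16) = 26.4 × 0.887255 = 23.4235
cheese: 20.8 × (6.71/5.78) = 20.8 × 1.160900 = 24.1467
sugar: 12.5 × (0.96/1.04) = 12.5 × 0.923077 = 11.5385
Index = Σ wᵢ·(p₁ᵢ/p₀ᵢ) = 13.6739 + 33.2269 + 23.4235 + 24.1467 + 11.5385 = 106.0095

106.0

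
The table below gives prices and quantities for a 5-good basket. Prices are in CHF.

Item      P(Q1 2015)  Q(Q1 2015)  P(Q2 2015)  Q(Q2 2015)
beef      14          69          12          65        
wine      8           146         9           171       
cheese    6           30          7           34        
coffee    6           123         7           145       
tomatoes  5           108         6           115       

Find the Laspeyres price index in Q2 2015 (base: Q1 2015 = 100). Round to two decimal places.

Laspeyres price index uses base-period quantities as weights.
ΣP(Q2 2015)·Q(Q1 2015) = 12×69 + 9×146 + 7×30 + 7×123 + 6×108 = 828 + 1314 + 210 + 861 + 648 = 3861
ΣP(Q1 2015)·Q(Q1 2015) = 14×69 + 8×146 + 6×30 + 6×123 + 5×108 = 966 + 1168 + 180 + 738 + 540 = 3592
Index = 3861 / 3592 × 100 = 107.4889

107.49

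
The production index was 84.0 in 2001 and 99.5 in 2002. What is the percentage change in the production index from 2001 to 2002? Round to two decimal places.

Change = (99.5 − 84.0) / 84.0 × 100
       = 15.5 / 84.0 × 100 = 18.4524%

18.45%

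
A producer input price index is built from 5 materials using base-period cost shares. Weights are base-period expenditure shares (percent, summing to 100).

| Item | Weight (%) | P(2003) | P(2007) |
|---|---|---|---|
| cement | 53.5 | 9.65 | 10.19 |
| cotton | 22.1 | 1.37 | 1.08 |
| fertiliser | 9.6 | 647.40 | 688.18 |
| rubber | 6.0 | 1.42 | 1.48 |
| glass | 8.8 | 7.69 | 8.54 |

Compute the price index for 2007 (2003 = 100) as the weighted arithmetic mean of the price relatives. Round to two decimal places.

100.15

cement: 53.5 × (10.19/9.65) = 53.5 × 1.055959 = 56.4938
cotton: 22.1 × (1.08/1.37) = 22.1 × 0.788321 = 17.4219
fertiliser: 9.6 × (688.18/647.40) = 9.6 × 1.062990 = 10.2047
rubber: 6.0 × (1.48/1.42) = 6.0 × 1.042254 = 6.2535
glass: 8.8 × (8.54/7.69) = 8.8 × 1.110533 = 9.7727
Index = Σ wᵢ·(p₁ᵢ/p₀ᵢ) = 56.4938 + 17.4219 + 10.2047 + 6.2535 + 9.7727 = 100.1466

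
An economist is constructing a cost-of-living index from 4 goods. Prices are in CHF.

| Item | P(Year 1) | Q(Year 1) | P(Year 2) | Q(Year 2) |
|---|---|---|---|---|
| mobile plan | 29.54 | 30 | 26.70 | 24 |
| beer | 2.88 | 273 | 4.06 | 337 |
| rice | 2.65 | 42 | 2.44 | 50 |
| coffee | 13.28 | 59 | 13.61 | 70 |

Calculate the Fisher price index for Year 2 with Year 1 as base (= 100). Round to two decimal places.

111.05

Laspeyres component (base-period weights):
ΣP(Year 2)Q(Year 1) = 26.70×30 + 4.06×273 + 2.44×42 + 13.61×59 = 801 + 1108.38 + 102.48 + 802.99 = 2814.85
ΣP(Year 1)Q(Year 1) = 29.54×30 + 2.88×273 + 2.65×42 + 13.28×59 = 886.2 + 786.24 + 111.3 + 783.52 = 2567.26
L = 2814.85 / 2567.26 × 100 = 109.6441
Paasche component (current-period weights):
ΣP(Year 2)Q(Year 2) = 26.70×24 + 4.06×337 + 2.44×50 + 13.61×70 = 640.8 + 1368.22 + 122 + 952.7 = 3083.72
ΣP(Year 1)Q(Year 2) = 29.54×24 + 2.88×337 + 2.65×50 + 13.28×70 = 708.96 + 970.56 + 132.5 + 929.6 = 2741.62
P = 3083.72 / 2741.62 × 100 = 112.4780
Fisher = √(L × P) = √(109.6441 × 112.4780) = 111.0520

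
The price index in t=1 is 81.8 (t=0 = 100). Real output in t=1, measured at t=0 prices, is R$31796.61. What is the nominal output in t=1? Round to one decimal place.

26009.6

Nominal = Real × (Index/100) = 31796.61 × (81.8/100)
        = 31796.61 × 0.818 = 26009.6270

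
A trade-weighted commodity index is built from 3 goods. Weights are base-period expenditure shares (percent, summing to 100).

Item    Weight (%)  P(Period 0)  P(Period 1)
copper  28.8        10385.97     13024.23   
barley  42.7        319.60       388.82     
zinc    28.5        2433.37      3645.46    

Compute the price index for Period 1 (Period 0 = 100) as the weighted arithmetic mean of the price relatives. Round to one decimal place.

copper: 28.8 × (13024.23/10385.97) = 28.8 × 1.254022 = 36.1158
barley: 42.7 × (388.82/319.60) = 42.7 × 1.216583 = 51.9481
zinc: 28.5 × (3645.46/2433.37) = 28.5 × 1.498112 = 42.6962
Index = Σ wᵢ·(p₁ᵢ/p₀ᵢ) = 36.1158 + 51.9481 + 42.6962 = 130.7601

130.8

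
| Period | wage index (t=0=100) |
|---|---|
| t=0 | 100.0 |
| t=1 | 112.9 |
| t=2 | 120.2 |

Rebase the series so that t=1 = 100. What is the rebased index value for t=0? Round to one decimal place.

88.6

Rebased(t=0) = 100.0 / 112.9 × 100 = 88.5740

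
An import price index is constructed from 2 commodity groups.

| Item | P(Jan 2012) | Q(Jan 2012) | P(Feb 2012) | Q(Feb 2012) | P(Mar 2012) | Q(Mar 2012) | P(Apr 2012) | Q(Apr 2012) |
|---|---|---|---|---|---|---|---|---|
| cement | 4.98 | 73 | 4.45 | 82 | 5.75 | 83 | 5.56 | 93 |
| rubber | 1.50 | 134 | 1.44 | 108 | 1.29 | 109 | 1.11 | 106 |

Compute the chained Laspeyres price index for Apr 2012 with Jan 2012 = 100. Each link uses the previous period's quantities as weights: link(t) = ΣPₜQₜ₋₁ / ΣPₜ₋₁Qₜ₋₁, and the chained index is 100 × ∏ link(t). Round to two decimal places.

Link Jan 2012→Feb 2012:
ΣP(Feb 2012)Q(Jan 2012) = 4.45×73 + 1.44×134 = 324.85 + 192.96 = 517.81
ΣP(Jan 2012)Q(Jan 2012) = 4.98×73 + 1.50×134 = 363.54 + 201 = 564.54
link = 517.81/564.54 = 0.917225
Link Feb 2012→Mar 2012:
ΣP(Mar 2012)Q(Feb 2012) = 5.75×82 + 1.29×108 = 471.5 + 139.32 = 610.82
ΣP(Feb 2012)Q(Feb 2012) = 4.45×82 + 1.44×108 = 364.9 + 155.52 = 520.42
link = 610.82/520.42 = 1.173706
Link Mar 2012→Apr 2012:
ΣP(Apr 2012)Q(Mar 2012) = 5.56×83 + 1.11×109 = 461.48 + 120.99 = 582.47
ΣP(Mar 2012)Q(Mar 2012) = 5.75×83 + 1.29×109 = 477.25 + 140.61 = 617.86
link = 582.47/617.86 = 0.942722
Chained index = 100 × 0.917225 × 1.173706 × 0.942722 = 101.4889

101.49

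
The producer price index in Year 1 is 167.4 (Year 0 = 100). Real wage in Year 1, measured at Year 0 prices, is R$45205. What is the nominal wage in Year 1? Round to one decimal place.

Nominal = Real × (Index/100) = 45205 × (167.4/100)
        = 45205 × 1.674 = 75673.1700

75673.2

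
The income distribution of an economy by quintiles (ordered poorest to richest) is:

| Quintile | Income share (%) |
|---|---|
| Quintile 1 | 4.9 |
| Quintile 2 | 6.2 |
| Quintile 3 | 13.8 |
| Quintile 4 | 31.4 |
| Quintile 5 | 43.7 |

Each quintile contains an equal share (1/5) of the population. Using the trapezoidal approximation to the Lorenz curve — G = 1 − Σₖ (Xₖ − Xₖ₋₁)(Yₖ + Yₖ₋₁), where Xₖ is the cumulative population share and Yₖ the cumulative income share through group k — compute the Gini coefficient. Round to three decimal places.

0.411

Cumulative income shares Yₖ: 0.0490, 0.1110, 0.2490, 0.5630, 1.0000
Σ (Xₖ−Xₖ₋₁)(Yₖ+Yₖ₋₁) = (1/5)(0.0490+0.0000) + (1/5)(0.1110+0.0490) + (1/5)(0.2490+0.1110) + (1/5)(0.5630+0.2490) + (1/5)(1.0000+0.5630)
  = 0.0098 + 0.0320 + 0.0720 + 0.1624 + 0.3126 = 0.5888
G = 1 − 0.5888 = 0.4112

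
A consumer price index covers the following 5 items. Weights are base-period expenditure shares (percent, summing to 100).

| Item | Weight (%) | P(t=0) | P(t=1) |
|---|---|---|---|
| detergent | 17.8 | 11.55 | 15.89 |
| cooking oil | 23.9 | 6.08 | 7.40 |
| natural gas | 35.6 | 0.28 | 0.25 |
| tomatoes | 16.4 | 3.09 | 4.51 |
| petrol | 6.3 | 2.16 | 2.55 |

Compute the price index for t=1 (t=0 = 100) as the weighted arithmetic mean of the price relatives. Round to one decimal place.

detergent: 17.8 × (15.89/11.55) = 17.8 × 1.375758 = 24.4885
cooking oil: 23.9 × (7.40/6.08) = 23.9 × 1.217105 = 29.0888
natural gas: 35.6 × (0.25/0.28) = 35.6 × 0.892857 = 31.7857
tomatoes: 16.4 × (4.51/3.09) = 16.4 × 1.459547 = 23.9366
petrol: 6.3 × (2.55/2.16) = 6.3 × 1.180556 = 7.4375
Index = Σ wᵢ·(p₁ᵢ/p₀ᵢ) = 24.4885 + 29.0888 + 31.7857 + 23.9366 + 7.4375 = 116.7371

116.7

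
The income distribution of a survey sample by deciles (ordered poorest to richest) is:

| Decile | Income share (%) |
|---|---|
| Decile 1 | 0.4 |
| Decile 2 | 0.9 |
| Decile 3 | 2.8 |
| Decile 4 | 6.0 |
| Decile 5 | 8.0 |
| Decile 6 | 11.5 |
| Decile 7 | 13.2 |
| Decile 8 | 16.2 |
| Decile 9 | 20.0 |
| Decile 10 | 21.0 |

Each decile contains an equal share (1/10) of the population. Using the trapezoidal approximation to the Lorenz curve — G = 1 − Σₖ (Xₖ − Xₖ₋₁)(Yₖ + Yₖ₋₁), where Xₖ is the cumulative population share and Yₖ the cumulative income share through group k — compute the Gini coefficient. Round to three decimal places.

0.411

Cumulative income shares Yₖ: 0.0040, 0.0130, 0.0410, 0.1010, 0.1810, 0.2960, 0.4280, 0.5900, 0.7900, 1.0000
Σ (Xₖ−Xₖ₋₁)(Yₖ+Yₖ₋₁) = (1/10)(0.0040+0.0000) + (1/10)(0.0130+0.0040) + (1/10)(0.0410+0.0130) + (1/10)(0.1010+0.0410) + (1/10)(0.1810+0.1010) + (1/10)(0.2960+0.1810) + (1/10)(0.4280+0.2960) + (1/10)(0.5900+0.4280) + (1/10)(0.7900+0.5900) + (1/10)(1.0000+0.7900)
  = 0.0004 + 0.0017 + 0.0054 + 0.0142 + 0.0282 + 0.0477 + 0.0724 + 0.1018 + 0.1380 + 0.1790 = 0.5888
G = 1 − 0.5888 = 0.4112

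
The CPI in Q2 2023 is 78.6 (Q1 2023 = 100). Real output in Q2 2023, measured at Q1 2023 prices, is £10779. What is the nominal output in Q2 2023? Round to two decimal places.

8472.29

Nominal = Real × (Index/100) = 10779 × (78.6/100)
        = 10779 × 0.786 = 8472.2940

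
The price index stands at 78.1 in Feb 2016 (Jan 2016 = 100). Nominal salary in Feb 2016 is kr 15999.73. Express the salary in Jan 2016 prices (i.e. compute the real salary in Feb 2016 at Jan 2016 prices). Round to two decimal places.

20486.21

Real = Nominal ÷ (Index/100) = 15999.73 ÷ (78.1/100)
     = 15999.73 ÷ 0.781 = 20486.2100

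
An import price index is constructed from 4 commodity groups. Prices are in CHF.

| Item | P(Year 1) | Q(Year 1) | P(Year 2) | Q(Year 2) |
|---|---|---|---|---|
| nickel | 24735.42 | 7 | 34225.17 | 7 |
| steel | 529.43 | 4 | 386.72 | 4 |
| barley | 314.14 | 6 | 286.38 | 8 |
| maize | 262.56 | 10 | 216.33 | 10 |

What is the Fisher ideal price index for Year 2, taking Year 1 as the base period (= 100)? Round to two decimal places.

136.20

Laspeyres component (base-period weights):
ΣP(Year 2)Q(Year 1) = 34225.17×7 + 386.72×4 + 286.38×6 + 216.33×10 = 239576.19 + 1546.88 + 1718.28 + 2163.3 = 245004.65
ΣP(Year 1)Q(Year 1) = 24735.42×7 + 529.43×4 + 314.14×6 + 262.56×10 = 173147.94 + 2117.72 + 1884.84 + 2625.6 = 179776.1
L = 245004.65 / 179776.1 × 100 = 136.2832
Paasche component (current-period weights):
ΣP(Year 2)Q(Year 2) = 34225.17×7 + 386.72×4 + 286.38×8 + 216.33×10 = 239576.19 + 1546.88 + 2291.04 + 2163.3 = 245577.41
ΣP(Year 1)Q(Year 2) = 24735.42×7 + 529.43×4 + 314.14×8 + 262.56×10 = 173147.94 + 2117.72 + 2513.12 + 2625.6 = 180404.38
P = 245577.41 / 180404.38 × 100 = 136.1261
Fisher = √(L × P) = √(136.2832 × 136.1261) = 136.2046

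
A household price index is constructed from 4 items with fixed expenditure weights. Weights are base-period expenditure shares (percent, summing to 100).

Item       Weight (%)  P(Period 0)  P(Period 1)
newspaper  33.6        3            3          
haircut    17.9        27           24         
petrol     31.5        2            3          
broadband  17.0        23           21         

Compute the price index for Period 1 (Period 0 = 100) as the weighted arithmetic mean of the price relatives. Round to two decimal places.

newspaper: 33.6 × (3/3) = 33.6 × 1.000000 = 33.6000
haircut: 17.9 × (24/27) = 17.9 × 0.888889 = 15.9111
petrol: 31.5 × (3/2) = 31.5 × 1.500000 = 47.2500
broadband: 17.0 × (21/23) = 17.0 × 0.913043 = 15.5217
Index = Σ wᵢ·(p₁ᵢ/p₀ᵢ) = 33.6000 + 15.9111 + 47.2500 + 15.5217 = 112.2829

112.28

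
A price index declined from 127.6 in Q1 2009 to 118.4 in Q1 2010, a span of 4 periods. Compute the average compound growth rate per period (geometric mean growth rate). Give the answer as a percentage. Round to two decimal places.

-1.85%

Growth factor = (118.4/127.6)^(1/4) = (0.927900)^(1/4) = 0.981466
Growth rate = 0.981466 − 1 = -0.018534 = -1.8534%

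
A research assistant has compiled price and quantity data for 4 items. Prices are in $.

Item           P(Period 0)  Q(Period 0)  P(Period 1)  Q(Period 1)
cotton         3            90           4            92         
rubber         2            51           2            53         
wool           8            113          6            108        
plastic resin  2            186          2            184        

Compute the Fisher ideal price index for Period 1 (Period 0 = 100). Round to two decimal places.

Laspeyres component (base-period weights):
ΣP(Period 1)Q(Period 0) = 4×90 + 2×51 + 6×113 + 2×186 = 360 + 102 + 678 + 372 = 1512
ΣP(Period 0)Q(Period 0) = 3×90 + 2×51 + 8×113 + 2×186 = 270 + 102 + 904 + 372 = 1648
L = 1512 / 1648 × 100 = 91.7476
Paasche component (current-period weights):
ΣP(Period 1)Q(Period 1) = 4×92 + 2×53 + 6×108 + 2×184 = 368 + 106 + 648 + 368 = 1490
ΣP(Period 0)Q(Period 1) = 3×92 + 2×53 + 8×108 + 2×184 = 276 + 106 + 864 + 368 = 1614
P = 1490 / 1614 × 100 = 92.3172
Fisher = √(L × P) = √(91.7476 × 92.3172) = 92.0320

92.03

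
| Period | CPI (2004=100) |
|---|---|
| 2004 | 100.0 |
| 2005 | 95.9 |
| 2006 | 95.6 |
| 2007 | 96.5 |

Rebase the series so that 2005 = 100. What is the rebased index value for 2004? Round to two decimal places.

Rebased(2004) = 100.0 / 95.9 × 100 = 104.2753

104.28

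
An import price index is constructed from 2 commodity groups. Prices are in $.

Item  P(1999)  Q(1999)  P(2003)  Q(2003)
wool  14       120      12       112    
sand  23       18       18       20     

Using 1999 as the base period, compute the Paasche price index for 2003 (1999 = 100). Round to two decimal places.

Paasche price index uses current-period quantities as weights.
ΣP(2003)·Q(2003) = 12×112 + 18×20 = 1344 + 360 = 1704
ΣP(1999)·Q(2003) = 14×112 + 23×20 = 1568 + 460 = 2028
Index = 1704 / 2028 × 100 = 84.0237

84.02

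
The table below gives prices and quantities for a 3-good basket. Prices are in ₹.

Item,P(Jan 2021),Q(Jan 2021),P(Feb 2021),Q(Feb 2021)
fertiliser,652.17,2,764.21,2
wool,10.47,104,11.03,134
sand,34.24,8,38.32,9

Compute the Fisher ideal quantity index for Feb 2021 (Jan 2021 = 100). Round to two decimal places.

Laspeyres component (base-period weights):
ΣP(Jan 2021)Q(Feb 2021) = 652.17×2 + 10.47×134 + 34.24×9 = 1304.34 + 1402.98 + 308.16 = 3015.48
ΣP(Jan 2021)Q(Jan 2021) = 652.17×2 + 10.47×104 + 34.24×8 = 1304.34 + 1088.88 + 273.92 = 2667.14
L = 3015.48 / 2667.14 × 100 = 113.0604
Paasche component (current-period weights):
ΣP(Feb 2021)Q(Feb 2021) = 764.21×2 + 11.03×134 + 38.32×9 = 1528.42 + 1478.02 + 344.88 = 3351.32
ΣP(Feb 2021)Q(Jan 2021) = 764.21×2 + 11.03×104 + 38.32×8 = 1528.42 + 1147.12 + 306.56 = 2982.1
P = 3351.32 / 2982.1 × 100 = 112.3812
Fisher = √(L × P) = √(113.0604 × 112.3812) = 112.7203

112.72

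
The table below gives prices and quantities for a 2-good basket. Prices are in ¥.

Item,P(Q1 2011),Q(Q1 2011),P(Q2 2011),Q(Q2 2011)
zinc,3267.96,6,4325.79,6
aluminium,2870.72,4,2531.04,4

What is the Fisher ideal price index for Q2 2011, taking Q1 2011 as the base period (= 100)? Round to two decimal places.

116.04

Laspeyres component (base-period weights):
ΣP(Q2 2011)Q(Q1 2011) = 4325.79×6 + 2531.04×4 = 25954.74 + 10124.16 = 36078.9
ΣP(Q1 2011)Q(Q1 2011) = 3267.96×6 + 2870.72×4 = 19607.76 + 11482.88 = 31090.64
L = 36078.9 / 31090.64 × 100 = 116.0442
Paasche component (current-period weights):
ΣP(Q2 2011)Q(Q2 2011) = 4325.79×6 + 2531.04×4 = 25954.74 + 10124.16 = 36078.9
ΣP(Q1 2011)Q(Q2 2011) = 3267.96×6 + 2870.72×4 = 19607.76 + 11482.88 = 31090.64
P = 36078.9 / 31090.64 × 100 = 116.0442
Fisher = √(L × P) = √(116.0442 × 116.0442) = 116.0442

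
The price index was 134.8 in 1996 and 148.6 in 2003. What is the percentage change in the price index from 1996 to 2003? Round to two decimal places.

10.24%

Change = (148.6 − 134.8) / 134.8 × 100
       = 13.8 / 134.8 × 100 = 10.2374%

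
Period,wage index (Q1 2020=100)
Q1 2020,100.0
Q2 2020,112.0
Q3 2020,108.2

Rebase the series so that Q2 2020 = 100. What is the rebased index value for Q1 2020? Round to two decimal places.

89.29

Rebased(Q1 2020) = 100.0 / 112.0 × 100 = 89.2857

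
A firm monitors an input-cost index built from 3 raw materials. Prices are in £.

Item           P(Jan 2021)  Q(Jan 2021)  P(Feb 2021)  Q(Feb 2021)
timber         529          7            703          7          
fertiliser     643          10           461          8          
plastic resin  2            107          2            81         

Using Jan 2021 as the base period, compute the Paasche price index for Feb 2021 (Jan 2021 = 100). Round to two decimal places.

97.36

Paasche price index uses current-period quantities as weights.
ΣP(Feb 2021)·Q(Feb 2021) = 703×7 + 461×8 + 2×81 = 4921 + 3688 + 162 = 8771
ΣP(Jan 2021)·Q(Feb 2021) = 529×7 + 643×8 + 2×81 = 3703 + 5144 + 162 = 9009
Index = 8771 / 9009 × 100 = 97.3582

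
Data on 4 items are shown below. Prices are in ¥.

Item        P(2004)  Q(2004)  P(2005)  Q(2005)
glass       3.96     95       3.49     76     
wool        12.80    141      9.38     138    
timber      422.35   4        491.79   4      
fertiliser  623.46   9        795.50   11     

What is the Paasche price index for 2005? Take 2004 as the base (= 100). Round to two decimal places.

Paasche price index uses current-period quantities as weights.
ΣP(2005)·Q(2005) = 3.49×76 + 9.38×138 + 491.79×4 + 795.50×11 = 265.24 + 1294.44 + 1967.16 + 8750.5 = 12277.34
ΣP(2004)·Q(2005) = 3.96×76 + 12.80×138 + 422.35×4 + 623.46×11 = 300.96 + 1766.4 + 1689.4 + 6858.06 = 10614.82
Index = 12277.34 / 10614.82 × 100 = 115.6623

115.66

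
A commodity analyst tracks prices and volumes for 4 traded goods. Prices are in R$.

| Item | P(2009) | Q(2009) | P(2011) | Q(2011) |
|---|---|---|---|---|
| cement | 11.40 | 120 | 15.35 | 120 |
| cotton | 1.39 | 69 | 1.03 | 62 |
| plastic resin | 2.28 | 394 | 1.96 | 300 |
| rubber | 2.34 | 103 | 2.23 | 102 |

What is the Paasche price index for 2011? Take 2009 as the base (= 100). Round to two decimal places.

Paasche price index uses current-period quantities as weights.
ΣP(2011)·Q(2011) = 15.35×120 + 1.03×62 + 1.96×300 + 2.23×102 = 1842 + 63.86 + 588 + 227.46 = 2721.32
ΣP(2009)·Q(2011) = 11.40×120 + 1.39×62 + 2.28×300 + 2.34×102 = 1368 + 86.18 + 684 + 238.68 = 2376.86
Index = 2721.32 / 2376.86 × 100 = 114.4922

114.49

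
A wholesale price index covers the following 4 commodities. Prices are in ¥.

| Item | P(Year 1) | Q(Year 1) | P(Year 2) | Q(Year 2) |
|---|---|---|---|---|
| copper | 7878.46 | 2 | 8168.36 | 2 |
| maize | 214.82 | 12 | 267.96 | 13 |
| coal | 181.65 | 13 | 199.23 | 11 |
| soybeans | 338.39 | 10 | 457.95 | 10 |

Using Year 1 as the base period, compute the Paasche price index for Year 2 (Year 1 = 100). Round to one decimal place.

111.1

Paasche price index uses current-period quantities as weights.
ΣP(Year 2)·Q(Year 2) = 8168.36×2 + 267.96×13 + 199.23×11 + 457.95×10 = 16336.72 + 3483.48 + 2191.53 + 4579.5 = 26591.23
ΣP(Year 1)·Q(Year 2) = 7878.46×2 + 214.82×13 + 181.65×11 + 338.39×10 = 15756.92 + 2792.66 + 1998.15 + 3383.9 = 23931.63
Index = 26591.23 / 23931.63 × 100 = 111.1133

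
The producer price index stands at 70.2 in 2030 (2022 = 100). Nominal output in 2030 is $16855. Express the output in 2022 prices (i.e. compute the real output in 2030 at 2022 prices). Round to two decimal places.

Real = Nominal ÷ (Index/100) = 16855 ÷ (70.2/100)
     = 16855 ÷ 0.702 = 24009.9715

24009.97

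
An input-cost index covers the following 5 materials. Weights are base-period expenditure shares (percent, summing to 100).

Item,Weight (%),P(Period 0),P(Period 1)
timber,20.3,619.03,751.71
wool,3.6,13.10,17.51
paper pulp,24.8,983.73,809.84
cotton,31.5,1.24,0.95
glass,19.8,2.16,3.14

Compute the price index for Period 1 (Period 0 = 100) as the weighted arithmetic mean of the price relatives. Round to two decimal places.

timber: 20.3 × (751.71/619.03) = 20.3 × 1.214335 = 24.6510
wool: 3.6 × (17.51/13.10) = 3.6 × 1.336641 = 4.8119
paper pulp: 24.8 × (809.84/983.73) = 24.8 × 0.823234 = 20.4162
cotton: 31.5 × (0.95/1.24) = 31.5 × 0.766129 = 24.1331
glass: 19.8 × (3.14/2.16) = 19.8 × 1.453704 = 28.7833
Index = Σ wᵢ·(p₁ᵢ/p₀ᵢ) = 24.6510 + 4.8119 + 20.4162 + 24.1331 + 28.7833 = 102.7955

102.80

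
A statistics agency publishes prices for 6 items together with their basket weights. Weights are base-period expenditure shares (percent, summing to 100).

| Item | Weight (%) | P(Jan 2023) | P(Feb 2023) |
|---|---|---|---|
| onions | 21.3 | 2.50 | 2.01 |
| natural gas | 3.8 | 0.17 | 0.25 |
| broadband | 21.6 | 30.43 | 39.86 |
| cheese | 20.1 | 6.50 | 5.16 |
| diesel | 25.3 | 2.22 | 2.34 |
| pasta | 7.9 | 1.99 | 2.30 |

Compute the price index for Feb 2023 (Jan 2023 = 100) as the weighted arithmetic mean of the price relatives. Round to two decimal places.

102.76

onions: 21.3 × (2.01/2.50) = 21.3 × 0.804000 = 17.1252
natural gas: 3.8 × (0.25/0.17) = 3.8 × 1.470588 = 5.5882
broadband: 21.6 × (39.86/30.43) = 21.6 × 1.309892 = 28.2937
cheese: 20.1 × (5.16/6.50) = 20.1 × 0.793846 = 15.9563
diesel: 25.3 × (2.34/2.22) = 25.3 × 1.054054 = 26.6676
pasta: 7.9 × (2.30/1.99) = 7.9 × 1.155779 = 9.1307
Index = Σ wᵢ·(p₁ᵢ/p₀ᵢ) = 17.1252 + 5.5882 + 28.2937 + 15.9563 + 26.6676 + 9.1307 = 102.7616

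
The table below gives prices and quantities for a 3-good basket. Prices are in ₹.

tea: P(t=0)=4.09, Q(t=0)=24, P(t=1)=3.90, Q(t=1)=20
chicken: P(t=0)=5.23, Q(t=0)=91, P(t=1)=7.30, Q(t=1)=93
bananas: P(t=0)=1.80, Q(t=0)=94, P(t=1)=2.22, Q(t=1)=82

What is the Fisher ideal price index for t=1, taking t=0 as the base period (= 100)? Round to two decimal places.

Laspeyres component (base-period weights):
ΣP(t=1)Q(t=0) = 3.90×24 + 7.30×91 + 2.22×94 = 93.6 + 664.3 + 208.68 = 966.58
ΣP(t=0)Q(t=0) = 4.09×24 + 5.23×91 + 1.80×94 = 98.16 + 475.93 + 169.2 = 743.29
L = 966.58 / 743.29 × 100 = 130.0408
Paasche component (current-period weights):
ΣP(t=1)Q(t=1) = 3.90×20 + 7.30×93 + 2.22×82 = 78 + 678.9 + 182.04 = 938.94
ΣP(t=0)Q(t=1) = 4.09×20 + 5.23×93 + 1.80×82 = 81.8 + 486.39 + 147.6 = 715.79
P = 938.94 / 715.79 × 100 = 131.1753
Fisher = √(L × P) = √(130.0408 × 131.1753) = 130.6068

130.61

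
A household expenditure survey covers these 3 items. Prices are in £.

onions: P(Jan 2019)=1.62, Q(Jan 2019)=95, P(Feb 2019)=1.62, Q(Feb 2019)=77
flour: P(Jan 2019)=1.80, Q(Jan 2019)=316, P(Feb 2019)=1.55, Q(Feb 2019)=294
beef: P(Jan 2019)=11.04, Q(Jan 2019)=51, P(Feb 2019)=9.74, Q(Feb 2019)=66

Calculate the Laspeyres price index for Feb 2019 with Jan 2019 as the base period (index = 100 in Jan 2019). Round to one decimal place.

88.7

Laspeyres price index uses base-period quantities as weights.
ΣP(Feb 2019)·Q(Jan 2019) = 1.62×95 + 1.55×316 + 9.74×51 = 153.9 + 489.8 + 496.74 = 1140.44
ΣP(Jan 2019)·Q(Jan 2019) = 1.62×95 + 1.80×316 + 11.04×51 = 153.9 + 568.8 + 563.04 = 1285.74
Index = 1140.44 / 1285.74 × 100 = 88.6991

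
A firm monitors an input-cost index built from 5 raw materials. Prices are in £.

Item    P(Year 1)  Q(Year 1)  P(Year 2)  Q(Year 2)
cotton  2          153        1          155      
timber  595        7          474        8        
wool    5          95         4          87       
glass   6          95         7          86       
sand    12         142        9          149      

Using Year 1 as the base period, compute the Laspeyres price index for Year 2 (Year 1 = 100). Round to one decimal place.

Laspeyres price index uses base-period quantities as weights.
ΣP(Year 2)·Q(Year 1) = 1×153 + 474×7 + 4×95 + 7×95 + 9×142 = 153 + 3318 + 380 + 665 + 1278 = 5794
ΣP(Year 1)·Q(Year 1) = 2×153 + 595×7 + 5×95 + 6×95 + 12×142 = 306 + 4165 + 475 + 570 + 1704 = 7220
Index = 5794 / 7220 × 100 = 80.2493

80.2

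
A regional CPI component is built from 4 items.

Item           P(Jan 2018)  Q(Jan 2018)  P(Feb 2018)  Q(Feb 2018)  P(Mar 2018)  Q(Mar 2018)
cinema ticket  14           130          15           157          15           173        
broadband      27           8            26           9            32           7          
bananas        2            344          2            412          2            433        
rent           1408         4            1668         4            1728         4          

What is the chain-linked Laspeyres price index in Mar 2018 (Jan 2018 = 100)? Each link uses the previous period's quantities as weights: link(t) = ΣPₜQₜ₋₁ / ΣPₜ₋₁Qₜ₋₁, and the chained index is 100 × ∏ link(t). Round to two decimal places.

Link Jan 2018→Feb 2018:
ΣP(Feb 2018)Q(Jan 2018) = 15×130 + 26×8 + 2×344 + 1668×4 = 1950 + 208 + 688 + 6672 = 9518
ΣP(Jan 2018)Q(Jan 2018) = 14×130 + 27×8 + 2×344 + 1408×4 = 1820 + 216 + 688 + 5632 = 8356
link = 9518/8356 = 1.139062
Link Feb 2018→Mar 2018:
ΣP(Mar 2018)Q(Feb 2018) = 15×157 + 32×9 + 2×412 + 1728×4 = 2355 + 288 + 824 + 6912 = 10379
ΣP(Feb 2018)Q(Feb 2018) = 15×157 + 26×9 + 2×412 + 1668×4 = 2355 + 234 + 824 + 6672 = 10085
link = 10379/10085 = 1.029152
Chained index = 100 × 1.139062 × 1.029152 = 117.2268

117.23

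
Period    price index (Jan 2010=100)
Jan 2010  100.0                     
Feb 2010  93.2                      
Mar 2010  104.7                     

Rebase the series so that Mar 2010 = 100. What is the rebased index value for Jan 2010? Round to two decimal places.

95.51

Rebased(Jan 2010) = 100.0 / 104.7 × 100 = 95.5110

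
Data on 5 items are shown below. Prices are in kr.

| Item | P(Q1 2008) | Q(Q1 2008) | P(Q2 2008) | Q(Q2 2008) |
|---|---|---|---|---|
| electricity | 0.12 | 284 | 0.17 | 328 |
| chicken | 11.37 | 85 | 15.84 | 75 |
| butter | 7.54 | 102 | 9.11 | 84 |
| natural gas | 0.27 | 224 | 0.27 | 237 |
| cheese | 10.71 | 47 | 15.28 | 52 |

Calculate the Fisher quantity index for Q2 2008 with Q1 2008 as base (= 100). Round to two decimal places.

92.20

Laspeyres component (base-period weights):
ΣP(Q1 2008)Q(Q2 2008) = 0.12×328 + 11.37×75 + 7.54×84 + 0.27×237 + 10.71×52 = 39.36 + 852.75 + 633.36 + 63.99 + 556.92 = 2146.38
ΣP(Q1 2008)Q(Q1 2008) = 0.12×284 + 11.37×85 + 7.54×102 + 0.27×224 + 10.71×47 = 34.08 + 966.45 + 769.08 + 60.48 + 503.37 = 2333.46
L = 2146.38 / 2333.46 × 100 = 91.9827
Paasche component (current-period weights):
ΣP(Q2 2008)Q(Q2 2008) = 0.17×328 + 15.84×75 + 9.11×84 + 0.27×237 + 15.28×52 = 55.76 + 1188 + 765.24 + 63.99 + 794.56 = 2867.55
ΣP(Q2 2008)Q(Q1 2008) = 0.17×284 + 15.84×85 + 9.11×102 + 0.27×224 + 15.28×47 = 48.28 + 1346.4 + 929.22 + 60.48 + 718.16 = 3102.54
P = 2867.55 / 3102.54 × 100 = 92.4259
Fisher = √(L × P) = √(91.9827 × 92.4259) = 92.2040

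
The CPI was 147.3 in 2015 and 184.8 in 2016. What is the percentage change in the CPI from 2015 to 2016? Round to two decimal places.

25.46%

Change = (184.8 − 147.3) / 147.3 × 100
       = 37.5 / 147.3 × 100 = 25.4582%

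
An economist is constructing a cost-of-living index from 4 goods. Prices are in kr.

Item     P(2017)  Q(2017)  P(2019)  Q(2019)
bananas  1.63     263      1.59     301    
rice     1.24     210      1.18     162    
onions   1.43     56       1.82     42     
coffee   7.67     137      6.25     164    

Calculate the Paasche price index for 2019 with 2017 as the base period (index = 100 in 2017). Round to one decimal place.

Paasche price index uses current-period quantities as weights.
ΣP(2019)·Q(2019) = 1.59×301 + 1.18×162 + 1.82×42 + 6.25×164 = 478.59 + 191.16 + 76.44 + 1025 = 1771.19
ΣP(2017)·Q(2019) = 1.63×301 + 1.24×162 + 1.43×42 + 7.67×164 = 490.63 + 200.88 + 60.06 + 1257.88 = 2009.45
Index = 1771.19 / 2009.45 × 100 = 88.1430

88.1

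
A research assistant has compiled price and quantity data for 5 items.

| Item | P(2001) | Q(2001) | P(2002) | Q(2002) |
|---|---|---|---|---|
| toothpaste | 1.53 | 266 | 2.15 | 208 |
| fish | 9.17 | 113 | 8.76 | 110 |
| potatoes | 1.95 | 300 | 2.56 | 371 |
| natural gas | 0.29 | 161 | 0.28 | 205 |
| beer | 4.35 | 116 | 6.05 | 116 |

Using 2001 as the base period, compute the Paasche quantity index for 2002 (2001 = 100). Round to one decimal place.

Paasche quantity index uses current-period prices as weights.
ΣP(2002)·Q(2002) = 2.15×208 + 8.76×110 + 2.56×371 + 0.28×205 + 6.05×116 = 447.2 + 963.6 + 949.76 + 57.4 + 701.8 = 3119.76
ΣP(2002)·Q(2001) = 2.15×266 + 8.76×113 + 2.56×300 + 0.28×161 + 6.05×116 = 571.9 + 989.88 + 768 + 45.08 + 701.8 = 3076.66
Index = 3119.76 / 3076.66 × 100 = 101.4009

101.4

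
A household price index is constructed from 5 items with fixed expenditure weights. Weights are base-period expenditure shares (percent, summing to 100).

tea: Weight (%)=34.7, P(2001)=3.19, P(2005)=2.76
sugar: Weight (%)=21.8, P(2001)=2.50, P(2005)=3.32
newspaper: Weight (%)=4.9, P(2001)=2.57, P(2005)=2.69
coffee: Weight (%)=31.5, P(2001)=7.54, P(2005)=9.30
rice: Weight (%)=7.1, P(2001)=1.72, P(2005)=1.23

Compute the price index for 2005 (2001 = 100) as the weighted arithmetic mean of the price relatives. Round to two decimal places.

tea: 34.7 × (2.76/3.19) = 34.7 × 0.865204 = 30.0226
sugar: 21.8 × (3.32/2.50) = 21.8 × 1.328000 = 28.9504
newspaper: 4.9 × (2.69/2.57) = 4.9 × 1.046693 = 5.1288
coffee: 31.5 × (9.30/7.54) = 31.5 × 1.233422 = 38.8528
rice: 7.1 × (1.23/1.72) = 7.1 × 0.715116 = 5.0773
Index = Σ wᵢ·(p₁ᵢ/p₀ᵢ) = 30.0226 + 28.9504 + 5.1288 + 38.8528 + 5.0773 = 108.0319

108.03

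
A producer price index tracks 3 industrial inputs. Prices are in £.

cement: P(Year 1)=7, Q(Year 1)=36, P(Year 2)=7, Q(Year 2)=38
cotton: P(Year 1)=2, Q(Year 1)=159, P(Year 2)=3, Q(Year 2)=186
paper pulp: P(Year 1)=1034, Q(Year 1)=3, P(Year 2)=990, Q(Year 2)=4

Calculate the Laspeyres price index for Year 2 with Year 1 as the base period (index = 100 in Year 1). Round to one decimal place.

Laspeyres price index uses base-period quantities as weights.
ΣP(Year 2)·Q(Year 1) = 7×36 + 3×159 + 990×3 = 252 + 477 + 2970 = 3699
ΣP(Year 1)·Q(Year 1) = 7×36 + 2×159 + 1034×3 = 252 + 318 + 3102 = 3672
Index = 3699 / 3672 × 100 = 100.7353

100.7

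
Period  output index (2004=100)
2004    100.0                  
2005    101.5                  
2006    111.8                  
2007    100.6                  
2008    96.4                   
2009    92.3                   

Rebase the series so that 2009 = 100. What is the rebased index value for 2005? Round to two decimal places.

Rebased(2005) = 101.5 / 92.3 × 100 = 109.9675

109.97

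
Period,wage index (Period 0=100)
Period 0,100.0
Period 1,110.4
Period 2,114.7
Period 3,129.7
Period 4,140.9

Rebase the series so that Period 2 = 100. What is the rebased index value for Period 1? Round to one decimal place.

Rebased(Period 1) = 110.4 / 114.7 × 100 = 96.2511

96.3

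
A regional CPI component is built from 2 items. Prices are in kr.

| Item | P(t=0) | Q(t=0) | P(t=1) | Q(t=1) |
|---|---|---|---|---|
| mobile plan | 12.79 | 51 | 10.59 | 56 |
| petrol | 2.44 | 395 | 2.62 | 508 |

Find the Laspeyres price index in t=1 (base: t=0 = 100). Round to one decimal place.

97.5

Laspeyres price index uses base-period quantities as weights.
ΣP(t=1)·Q(t=0) = 10.59×51 + 2.62×395 = 540.09 + 1034.9 = 1574.99
ΣP(t=0)·Q(t=0) = 12.79×51 + 2.44×395 = 652.29 + 963.8 = 1616.09
Index = 1574.99 / 1616.09 × 100 = 97.4568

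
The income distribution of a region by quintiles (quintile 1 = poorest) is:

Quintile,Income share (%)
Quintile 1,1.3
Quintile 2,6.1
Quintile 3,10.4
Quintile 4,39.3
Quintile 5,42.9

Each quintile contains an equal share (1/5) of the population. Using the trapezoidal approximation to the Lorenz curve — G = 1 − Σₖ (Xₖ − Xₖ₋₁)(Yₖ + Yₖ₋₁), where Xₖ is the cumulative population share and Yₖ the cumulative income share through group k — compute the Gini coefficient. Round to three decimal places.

0.466

Cumulative income shares Yₖ: 0.0130, 0.0740, 0.1780, 0.5710, 1.0000
Σ (Xₖ−Xₖ₋₁)(Yₖ+Yₖ₋₁) = (1/5)(0.0130+0.0000) + (1/5)(0.0740+0.0130) + (1/5)(0.1780+0.0740) + (1/5)(0.5710+0.1780) + (1/5)(1.0000+0.5710)
  = 0.0026 + 0.0174 + 0.0504 + 0.1498 + 0.3142 = 0.5344
G = 1 − 0.5344 = 0.4656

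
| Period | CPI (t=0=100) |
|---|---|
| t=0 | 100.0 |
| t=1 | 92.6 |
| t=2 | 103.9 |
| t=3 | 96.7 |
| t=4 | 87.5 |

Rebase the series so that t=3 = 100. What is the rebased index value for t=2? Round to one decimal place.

107.4

Rebased(t=2) = 103.9 / 96.7 × 100 = 107.4457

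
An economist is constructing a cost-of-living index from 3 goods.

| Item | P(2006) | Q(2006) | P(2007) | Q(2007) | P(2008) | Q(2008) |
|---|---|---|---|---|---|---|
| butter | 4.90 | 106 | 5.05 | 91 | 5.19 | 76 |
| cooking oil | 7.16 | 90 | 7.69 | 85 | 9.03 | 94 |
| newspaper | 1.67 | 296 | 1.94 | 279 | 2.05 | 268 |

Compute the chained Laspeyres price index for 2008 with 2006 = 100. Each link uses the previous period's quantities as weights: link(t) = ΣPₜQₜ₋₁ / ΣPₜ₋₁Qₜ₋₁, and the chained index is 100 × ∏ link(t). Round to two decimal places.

118.99

Link 2006→2007:
ΣP(2007)Q(2006) = 5.05×106 + 7.69×90 + 1.94×296 = 535.3 + 692.1 + 574.24 = 1801.64
ΣP(2006)Q(2006) = 4.90×106 + 7.16×90 + 1.67×296 = 519.4 + 644.4 + 494.32 = 1658.12
link = 1801.64/1658.12 = 1.086556
Link 2007→2008:
ΣP(2008)Q(2007) = 5.19×91 + 9.03×85 + 2.05×279 = 472.29 + 767.55 + 571.95 = 1811.79
ΣP(2007)Q(2007) = 5.05×91 + 7.69×85 + 1.94×279 = 459.55 + 653.65 + 541.26 = 1654.46
link = 1811.79/1654.46 = 1.095094
Chained index = 100 × 1.086556 × 1.095094 = 118.9881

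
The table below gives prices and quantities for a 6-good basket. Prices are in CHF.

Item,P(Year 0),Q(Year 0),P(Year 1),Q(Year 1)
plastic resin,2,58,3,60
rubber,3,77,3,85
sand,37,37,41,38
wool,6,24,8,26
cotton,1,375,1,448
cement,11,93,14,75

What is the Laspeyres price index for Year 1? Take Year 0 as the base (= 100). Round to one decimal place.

Laspeyres price index uses base-period quantities as weights.
ΣP(Year 1)·Q(Year 0) = 3×58 + 3×77 + 41×37 + 8×24 + 1×375 + 14×93 = 174 + 231 + 1517 + 192 + 375 + 1302 = 3791
ΣP(Year 0)·Q(Year 0) = 2×58 + 3×77 + 37×37 + 6×24 + 1×375 + 11×93 = 116 + 231 + 1369 + 144 + 375 + 1023 = 3258
Index = 3791 / 3258 × 100 = 116.3597

116.4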